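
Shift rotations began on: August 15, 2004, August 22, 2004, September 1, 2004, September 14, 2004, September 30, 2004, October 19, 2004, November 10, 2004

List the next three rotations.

December 5, 2004; January 2, 2005; February 2, 2005

Gaps: 7, 10, 13, 16, 19, 22 days — each gap is 3 larger than the previous one.
Next gap: 25 days. November 10, 2004 + 25 days = December 5, 2004.
Next gap: 28 days. December 5, 2004 + 28 days = January 2, 2005.
Next gap: 31 days. January 2, 2005 + 31 days = February 2, 2005.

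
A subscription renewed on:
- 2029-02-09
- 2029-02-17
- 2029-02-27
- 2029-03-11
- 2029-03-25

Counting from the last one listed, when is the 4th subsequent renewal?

The spacing grows by 2 each time: 8, 10, 12, 14 days.
Next gap: 16 days. 2029-03-25 + 16 days = 2029-04-10.
Next gap: 18 days. 2029-04-10 + 18 days = 2029-04-28.
Next gap: 20 days. 2029-04-28 + 20 days = 2029-05-18.
Next gap: 22 days. 2029-05-18 + 22 days = 2029-06-09.

2029-06-09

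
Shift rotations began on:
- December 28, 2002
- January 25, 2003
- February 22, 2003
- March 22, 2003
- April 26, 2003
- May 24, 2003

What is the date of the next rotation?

These are Saturdays at 28- or 35-day spacing (28, 28, 28, 35, 28).
The pattern: 4th Saturday of the month.
June 2003 — 4th Saturday is June 28, 2003.

June 28, 2003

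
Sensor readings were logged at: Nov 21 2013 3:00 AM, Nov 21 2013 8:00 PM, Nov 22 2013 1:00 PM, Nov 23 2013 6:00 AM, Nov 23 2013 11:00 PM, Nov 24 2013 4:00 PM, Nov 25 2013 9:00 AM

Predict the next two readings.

Nov 26 2013 2:00 AM, Nov 26 2013 7:00 PM

Gaps: 17, 17, 17, 17, 17, 17 hours — each event is 17 hours after the previous one.
Nov 25 2013 9:00 AM + 17 h = Nov 26 2013 2:00 AM.
Nov 26 2013 2:00 AM + 17 h = Nov 26 2013 7:00 PM.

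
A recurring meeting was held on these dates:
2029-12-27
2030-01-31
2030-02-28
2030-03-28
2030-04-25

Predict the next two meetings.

These are Thursdays with 35, 28, 28, 28-day gaps.
Each is the final Thursday of its month — 2030-01-31 is past the 28th, so '4th Thursday' doesn't fit.
May 2030 ends with Thursday 2030-05-30.
Last Thursday of June 2030: 2030-06-27.

2030-05-30, 2030-06-27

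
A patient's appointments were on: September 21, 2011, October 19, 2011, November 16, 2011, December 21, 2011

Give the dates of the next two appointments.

Gaps: 28, 28, 35 days — a mix of 28 and 35. Every date is a Wednesday.
Each is the 3rd Wednesday of its month.
January 2012 — 3rd Wednesday is January 18, 2012.
February 2012 — 3rd Wednesday is February 15, 2012.

January 18, 2012; February 15, 2012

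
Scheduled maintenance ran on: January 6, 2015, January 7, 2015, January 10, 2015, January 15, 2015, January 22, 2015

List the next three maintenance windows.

Gaps: 1, 3, 5, 7 days — each gap is 2 larger than the previous one.
Next gap: 9 days. January 22, 2015 + 9 days = January 31, 2015.
Next gap: 11 days. January 31, 2015 + 11 days = February 11, 2015.
Next gap: 13 days. February 11, 2015 + 13 days = February 24, 2015.

January 31, 2015; February 11, 2015; February 24, 2015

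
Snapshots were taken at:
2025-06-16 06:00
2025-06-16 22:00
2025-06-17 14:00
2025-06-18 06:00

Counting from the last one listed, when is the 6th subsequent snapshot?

2025-06-22 06:00

The interval is a steady 16 hours (16, 16, 16).
2025-06-18 06:00 + 16 h = 2025-06-18 22:00.
2025-06-18 22:00 + 16 h = 2025-06-19 14:00.
2025-06-19 14:00 + 16 h = 2025-06-20 06:00.
2025-06-20 06:00 + 16 h = 2025-06-20 22:00.
2025-06-20 22:00 + 16 h = 2025-06-21 14:00.
2025-06-21 14:00 + 16 h = 2025-06-22 06:00.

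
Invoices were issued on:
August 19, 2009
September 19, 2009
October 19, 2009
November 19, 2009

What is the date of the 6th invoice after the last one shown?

May 19, 2010

Each date is the 19th; the gaps (31, 30, 31) track the month lengths.
The rule is the 19th of each month.
December 2009: December 19, 2009.
January 2010: January 19, 2010.
Next: February 2010 → February 19, 2010.
Next: March 2010 → March 19, 2010.
Next: April 2010 → April 19, 2010.
Next: May 2010 → May 19, 2010.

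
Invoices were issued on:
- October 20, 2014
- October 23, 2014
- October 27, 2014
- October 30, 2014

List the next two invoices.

November 3, 2014; November 6, 2014

Gaps: 3, 4, 3 days — not constant, but cyclic with period 2.
The events fall on every Monday and Thursday.
Next Monday: November 3, 2014.
Next Thursday: November 6, 2014.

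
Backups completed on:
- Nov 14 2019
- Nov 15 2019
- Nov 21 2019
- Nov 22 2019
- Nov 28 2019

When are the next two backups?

Gaps: 1, 6, 1, 6 days — not constant, but cyclic with period 2.
The events fall on every Thursday and Friday.
Next Friday: Nov 29 2019.
Next Thursday: Dec 5 2019.

Nov 29 2019, Dec 5 2019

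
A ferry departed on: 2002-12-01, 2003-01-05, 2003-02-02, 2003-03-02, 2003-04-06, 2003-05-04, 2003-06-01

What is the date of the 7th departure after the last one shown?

Gaps: 35, 28, 28, 35, 28, 28 days — a mix of 28 and 35. Every date is a Sunday.
Each is the 1st Sunday of its month.
July 2003 — 1st Sunday is 2003-07-06.
1st Sunday of August 2003: 2003-08-03.
September 2003 — 1st Sunday is 2003-09-07.
October 2003 — 1st Sunday is 2003-10-05.
1st Sunday of November 2003: 2003-11-02.
1st Sunday of December 2003: 2003-12-07.
January 2004 — 1st Sunday is 2004-01-04.

2004-01-04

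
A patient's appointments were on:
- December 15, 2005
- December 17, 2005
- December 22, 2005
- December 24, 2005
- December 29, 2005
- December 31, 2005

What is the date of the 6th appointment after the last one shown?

Gaps: 2, 5, 2, 5, 2 days — not constant, but cyclic with period 2.
The events fall on every Thursday and Saturday.
The following Thursday is January 5, 2006.
Next Saturday: January 7, 2006.
The following Thursday is January 12, 2006.
The following Saturday is January 14, 2006.
Next Thursday: January 19, 2006.
Next Saturday: January 21, 2006.

January 21, 2006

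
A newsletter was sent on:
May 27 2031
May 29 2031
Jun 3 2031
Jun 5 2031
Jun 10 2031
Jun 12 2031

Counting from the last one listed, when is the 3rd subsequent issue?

Jun 24 2031

Gaps: 2, 5, 2, 5, 2 days — not constant, but cyclic with period 2.
The events fall on every Tuesday and Thursday.
The following Tuesday is Jun 17 2031.
The following Thursday is Jun 19 2031.
The following Tuesday is Jun 24 2031.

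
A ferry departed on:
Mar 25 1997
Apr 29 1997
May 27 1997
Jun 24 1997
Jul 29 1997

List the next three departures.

Aug 26 1997, Sep 30 1997, Oct 28 1997

These are Tuesdays with 35, 28, 28, 35-day gaps.
Each is the final Tuesday of its month — Apr 29 1997 is past the 28th, so '4th Tuesday' doesn't fit.
Last Tuesday of August 1997: Aug 26 1997.
Last Tuesday of September 1997: Sep 30 1997.
October 1997 ends with Tuesday Oct 28 1997.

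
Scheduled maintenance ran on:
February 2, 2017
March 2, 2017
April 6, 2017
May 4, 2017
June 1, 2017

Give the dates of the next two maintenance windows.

These are Thursdays at 28- or 35-day spacing (28, 35, 28, 28).
The pattern: 1st Thursday of the month.
July 2017 — 1st Thursday is July 6, 2017.
1st Thursday of August 2017: August 3, 2017.

July 6, 2017; August 3, 2017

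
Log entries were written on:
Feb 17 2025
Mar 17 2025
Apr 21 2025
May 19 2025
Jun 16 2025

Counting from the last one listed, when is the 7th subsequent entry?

Jan 19 2026

Gaps: 28, 35, 28, 28 days — a mix of 28 and 35. Every date is a Monday.
Each is the 3rd Monday of its month.
3rd Monday of July 2025: Jul 21 2025.
3rd Monday of August 2025: Aug 18 2025.
3rd Monday of September 2025: Sep 15 2025.
3rd Monday of October 2025: Oct 20 2025.
November 2025 — 3rd Monday is Nov 17 2025.
December 2025 — 3rd Monday is Dec 15 2025.
January 2026 — 3rd Monday is Jan 19 2026.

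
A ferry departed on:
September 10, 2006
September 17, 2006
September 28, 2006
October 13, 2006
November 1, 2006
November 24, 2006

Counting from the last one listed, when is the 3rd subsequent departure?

Gaps: 7, 11, 15, 19, 23 days — each gap is 4 larger than the previous one.
Next gap: 27 days. November 24, 2006 + 27 days = December 21, 2006.
Next gap: 31 days. December 21, 2006 + 31 days = January 21, 2007.
Next gap: 35 days. January 21, 2007 + 35 days = February 25, 2007.

February 25, 2007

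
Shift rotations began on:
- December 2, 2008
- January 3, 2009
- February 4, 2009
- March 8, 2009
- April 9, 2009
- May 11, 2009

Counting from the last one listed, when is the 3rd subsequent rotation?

Every event comes 32 days after the last (32, 32, 32, 32, 32).
May 11, 2009 + 32 days = June 12, 2009.
June 12, 2009 + 32 days = July 14, 2009.
July 14, 2009 + 32 days = August 15, 2009.

August 15, 2009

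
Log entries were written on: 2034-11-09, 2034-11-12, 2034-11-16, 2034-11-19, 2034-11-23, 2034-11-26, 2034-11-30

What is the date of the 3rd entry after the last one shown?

2034-12-10

Every event lands on a Thursday or Sunday (gaps cycle 3, 4, 3, 4, 3, 4).
So the schedule is: every Thursday and Sunday.
The following Sunday is 2034-12-03.
The following Thursday is 2034-12-07.
The following Sunday is 2034-12-10.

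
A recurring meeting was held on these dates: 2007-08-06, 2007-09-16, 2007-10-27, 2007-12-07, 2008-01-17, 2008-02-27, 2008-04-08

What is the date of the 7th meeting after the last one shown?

Gaps between consecutive events: 41, 41, 41, 41, 41, 41 days — a constant 41-day interval.
2008-04-08 + 41 days = 2008-05-19.
2008-05-19 + 41 days = 2008-06-29.
2008-06-29 + 41 days = 2008-08-09.
2008-08-09 + 41 days = 2008-09-19.
2008-09-19 + 41 days = 2008-10-30.
2008-10-30 + 41 days = 2008-12-10.
2008-12-10 + 41 days = 2009-01-20.

2009-01-20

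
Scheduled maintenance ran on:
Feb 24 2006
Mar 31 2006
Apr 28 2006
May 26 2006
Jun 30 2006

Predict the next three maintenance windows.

Jul 28 2006, Aug 25 2006, Sep 29 2006

These are Fridays with 35, 28, 28, 35-day gaps.
Each is the final Friday of its month — Mar 31 2006 is past the 28th, so '4th Friday' doesn't fit.
July 2006 ends with Friday Jul 28 2006.
Last Friday of August 2006: Aug 25 2006.
Last Friday of September 2006: Sep 29 2006.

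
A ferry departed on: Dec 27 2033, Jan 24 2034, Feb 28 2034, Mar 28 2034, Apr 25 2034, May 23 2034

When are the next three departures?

Gaps: 28, 35, 28, 28, 28 days — a mix of 28 and 35. Every date is a Tuesday.
Each is the 4th Tuesday of its month.
June 2034 — 4th Tuesday is Jun 27 2034.
July 2034 — 4th Tuesday is Jul 25 2034.
4th Tuesday of August 2034: Aug 22 2034.

Jun 27 2034, Jul 25 2034, Aug 22 2034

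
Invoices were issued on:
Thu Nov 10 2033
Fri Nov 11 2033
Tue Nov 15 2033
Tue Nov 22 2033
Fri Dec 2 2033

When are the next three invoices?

Intervals are 1, 4, 7, 10 days — an arithmetic progression with common difference 3.
Next gap: 13 days. Fri Dec 2 2033 + 13 days = Thu Dec 15 2033.
Next gap: 16 days. Thu Dec 15 2033 + 16 days = Sat Dec 31 2033.
Next gap: 19 days. Sat Dec 31 2033 + 19 days = Thu Jan 19 2034.

Thu Dec 15 2033, Sat Dec 31 2033, Thu Jan 19 2034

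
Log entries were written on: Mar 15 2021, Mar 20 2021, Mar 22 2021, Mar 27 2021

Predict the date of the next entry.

The gap pattern 5, 2, 5 repeats every 2 events.
These are the Mondays and Saturdays of each week.
Next Monday: Mar 29 2021.

Mar 29 2021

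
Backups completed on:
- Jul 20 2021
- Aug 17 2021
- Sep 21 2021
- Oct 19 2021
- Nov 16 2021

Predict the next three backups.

Dec 21 2021, Jan 18 2022, Feb 15 2022

All dates are Tuesdays, 28, 35, 28, 28 days apart.
Specifically, the 3rd Tuesday of each month.
3rd Tuesday of December 2021: Dec 21 2021.
3rd Tuesday of January 2022: Jan 18 2022.
3rd Tuesday of February 2022: Feb 15 2022.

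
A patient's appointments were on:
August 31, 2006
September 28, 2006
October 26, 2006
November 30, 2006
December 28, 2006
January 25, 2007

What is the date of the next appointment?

Every date is a Thursday; gaps 28, 28, 35, 28, 28 days.
Each is the last Thursday of its month (at least one falls on the 29th or later, ruling out '4th Thursday').
February 2007 ends with Thursday February 22, 2007.

February 22, 2007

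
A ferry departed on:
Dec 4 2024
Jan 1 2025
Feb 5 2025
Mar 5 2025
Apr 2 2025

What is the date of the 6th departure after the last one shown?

Gaps: 28, 35, 28, 28 days — a mix of 28 and 35. Every date is a Wednesday.
Each is the 1st Wednesday of its month.
May 2025 — 1st Wednesday is May 7 2025.
1st Wednesday of June 2025: Jun 4 2025.
1st Wednesday of July 2025: Jul 2 2025.
1st Wednesday of August 2025: Aug 6 2025.
September 2025 — 1st Wednesday is Sep 3 2025.
October 2025 — 1st Wednesday is Oct 1 2025.

Oct 1 2025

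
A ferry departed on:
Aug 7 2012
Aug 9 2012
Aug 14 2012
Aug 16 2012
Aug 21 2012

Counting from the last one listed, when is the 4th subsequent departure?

Sep 4 2012

Gaps: 2, 5, 2, 5 days — not constant, but cyclic with period 2.
The events fall on every Tuesday and Thursday.
Next Thursday: Aug 23 2012.
The following Tuesday is Aug 28 2012.
Next Thursday: Aug 30 2012.
Next Tuesday: Sep 4 2012.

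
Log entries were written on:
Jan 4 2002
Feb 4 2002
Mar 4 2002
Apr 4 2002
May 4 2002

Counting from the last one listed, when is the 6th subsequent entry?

Nov 4 2002

The day-of-month is always 4 (31, 28, 31, 30 days between events).
So this recurs on the 4th of each month.
Next: June 2002 → Jun 4 2002.
July 2002: Jul 4 2002.
Next: August 2002 → Aug 4 2002.
Next: September 2002 → Sep 4 2002.
Next: October 2002 → Oct 4 2002.
Next: November 2002 → Nov 4 2002.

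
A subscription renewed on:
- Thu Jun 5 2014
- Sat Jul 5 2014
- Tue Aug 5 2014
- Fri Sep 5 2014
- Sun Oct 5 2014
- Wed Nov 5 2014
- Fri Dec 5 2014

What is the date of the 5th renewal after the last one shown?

Gaps: 30, 31, 31, 30, 31, 30 days — not constant. Every event is on the 5th of the month.
Pattern: the 5th of each month.
Next: January 2015 → Mon Jan 5 2015.
Next: February 2015 → Thu Feb 5 2015.
Next: March 2015 → Thu Mar 5 2015.
Next: April 2015 → Sun Apr 5 2015.
Next: May 2015 → Tue May 5 2015.

Tue May 5 2015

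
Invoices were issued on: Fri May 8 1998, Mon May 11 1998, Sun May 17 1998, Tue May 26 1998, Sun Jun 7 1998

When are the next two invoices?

Mon Jun 22 1998, Fri Jul 10 1998

Gaps: 3, 6, 9, 12 days — each gap is 3 larger than the previous one.
Next gap: 15 days. Sun Jun 7 1998 + 15 days = Mon Jun 22 1998.
Next gap: 18 days. Mon Jun 22 1998 + 18 days = Fri Jul 10 1998.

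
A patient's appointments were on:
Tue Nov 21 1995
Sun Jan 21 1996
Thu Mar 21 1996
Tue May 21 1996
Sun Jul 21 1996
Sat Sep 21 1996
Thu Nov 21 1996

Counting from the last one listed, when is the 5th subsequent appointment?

The day-of-month is always 21 (61, 60, 61, 61, 62, 61 days between events).
So this recurs on the 21st of every 2 months.
January 1997: Tue Jan 21 1997.
Next: March 1997 → Fri Mar 21 1997.
May 1997: Wed May 21 1997.
Next: July 1997 → Mon Jul 21 1997.
Next: September 1997 → Sun Sep 21 1997.

Sun Sep 21 1997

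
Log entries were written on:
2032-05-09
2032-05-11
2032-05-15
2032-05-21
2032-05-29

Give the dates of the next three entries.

Intervals are 2, 4, 6, 8 days — an arithmetic progression with common difference 2.
Next gap: 10 days. 2032-05-29 + 10 days = 2032-06-08.
Next gap: 12 days. 2032-06-08 + 12 days = 2032-06-20.
Next gap: 14 days. 2032-06-20 + 14 days = 2032-07-04.

2032-06-08, 2032-06-20, 2032-07-04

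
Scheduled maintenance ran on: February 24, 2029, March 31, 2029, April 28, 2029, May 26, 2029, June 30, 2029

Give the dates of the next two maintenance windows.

July 28, 2029; August 25, 2029

Every date is a Saturday; gaps 35, 28, 28, 35 days.
Each is the last Saturday of its month (at least one falls on the 29th or later, ruling out '4th Saturday').
July 2029 ends with Saturday July 28, 2029.
August 2029 ends with Saturday August 25, 2029.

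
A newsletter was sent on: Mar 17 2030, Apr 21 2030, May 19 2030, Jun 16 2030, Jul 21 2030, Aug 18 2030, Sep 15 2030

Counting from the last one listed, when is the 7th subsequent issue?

Apr 20 2031

Gaps: 35, 28, 28, 35, 28, 28 days — a mix of 28 and 35. Every date is a Sunday.
Each is the 3rd Sunday of its month.
October 2030 — 3rd Sunday is Oct 20 2030.
3rd Sunday of November 2030: Nov 17 2030.
December 2030 — 3rd Sunday is Dec 15 2030.
January 2031 — 3rd Sunday is Jan 19 2031.
February 2031 — 3rd Sunday is Feb 16 2031.
March 2031 — 3rd Sunday is Mar 16 2031.
April 2031 — 3rd Sunday is Apr 20 2031.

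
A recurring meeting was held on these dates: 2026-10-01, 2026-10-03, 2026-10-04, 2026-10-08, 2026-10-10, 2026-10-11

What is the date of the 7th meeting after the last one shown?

The gap pattern 2, 1, 4, 2, 1 repeats every 3 events.
These are the Thursdays, Saturdays and Sundays of each week.
Next Thursday: 2026-10-15.
Next Saturday: 2026-10-17.
The following Sunday is 2026-10-18.
The following Thursday is 2026-10-22.
Next Saturday: 2026-10-24.
Next Sunday: 2026-10-25.
The following Thursday is 2026-10-29.

2026-10-29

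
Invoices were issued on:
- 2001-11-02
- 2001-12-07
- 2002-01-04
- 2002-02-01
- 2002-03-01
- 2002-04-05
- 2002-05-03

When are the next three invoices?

2002-06-07, 2002-07-05, 2002-08-02

All dates are Fridays, 35, 28, 28, 28, 35, 28 days apart.
Specifically, the 1st Friday of each month.
1st Friday of June 2002: 2002-06-07.
1st Friday of July 2002: 2002-07-05.
August 2002 — 1st Friday is 2002-08-02.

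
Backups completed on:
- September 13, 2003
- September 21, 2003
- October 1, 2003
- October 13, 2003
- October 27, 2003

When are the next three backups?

November 12, 2003; November 30, 2003; December 20, 2003

Intervals are 8, 10, 12, 14 days — an arithmetic progression with common difference 2.
Next gap: 16 days. October 27, 2003 + 16 days = November 12, 2003.
Next gap: 18 days. November 12, 2003 + 18 days = November 30, 2003.
Next gap: 20 days. November 30, 2003 + 20 days = December 20, 2003.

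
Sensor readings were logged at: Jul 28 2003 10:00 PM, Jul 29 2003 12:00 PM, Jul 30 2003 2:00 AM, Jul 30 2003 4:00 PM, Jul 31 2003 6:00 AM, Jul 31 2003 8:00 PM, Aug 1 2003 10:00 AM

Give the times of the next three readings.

Gaps: 14, 14, 14, 14, 14, 14 hours — each event is 14 hours after the previous one.
Aug 1 2003 10:00 AM + 14 h = Aug 2 2003 12:00 AM.
Aug 2 2003 12:00 AM + 14 h = Aug 2 2003 2:00 PM.
Aug 2 2003 2:00 PM + 14 h = Aug 3 2003 4:00 AM.

Aug 2 2003 12:00 AM, Aug 2 2003 2:00 PM, Aug 3 2003 4:00 AM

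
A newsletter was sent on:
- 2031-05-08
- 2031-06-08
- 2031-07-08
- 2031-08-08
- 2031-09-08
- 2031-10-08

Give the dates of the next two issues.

Gaps: 31, 30, 31, 31, 30 days — not constant. Every event is on the 8th of the month.
Pattern: the 8th of each month.
Next: November 2031 → 2031-11-08.
December 2031: 2031-12-08.

2031-11-08, 2031-12-08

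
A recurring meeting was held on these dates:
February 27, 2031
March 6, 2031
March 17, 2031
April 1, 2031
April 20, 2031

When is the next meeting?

Gaps: 7, 11, 15, 19 days — each gap is 4 larger than the previous one.
Next gap: 23 days. April 20, 2031 + 23 days = May 13, 2031.

May 13, 2031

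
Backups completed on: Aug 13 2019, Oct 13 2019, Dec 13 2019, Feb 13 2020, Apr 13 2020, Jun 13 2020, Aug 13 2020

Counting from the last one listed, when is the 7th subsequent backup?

Oct 13 2021

Each date is the 13th; the gaps (61, 61, 62, 60, 61, 61) track the month lengths.
The rule is the 13th of every 2 months.
Next: October 2020 → Oct 13 2020.
December 2020: Dec 13 2020.
Next: February 2021 → Feb 13 2021.
Next: April 2021 → Apr 13 2021.
Next: June 2021 → Jun 13 2021.
August 2021: Aug 13 2021.
October 2021: Oct 13 2021.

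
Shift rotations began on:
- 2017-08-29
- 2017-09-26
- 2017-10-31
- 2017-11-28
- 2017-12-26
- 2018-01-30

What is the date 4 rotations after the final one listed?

2018-05-29

Every date is a Tuesday; gaps 28, 35, 28, 28, 35 days.
Each is the last Tuesday of its month (at least one falls on the 29th or later, ruling out '4th Tuesday').
Last Tuesday of February 2018: 2018-02-27.
Last Tuesday of March 2018: 2018-03-27.
April 2018 ends with Tuesday 2018-04-24.
Last Tuesday of May 2018: 2018-05-29.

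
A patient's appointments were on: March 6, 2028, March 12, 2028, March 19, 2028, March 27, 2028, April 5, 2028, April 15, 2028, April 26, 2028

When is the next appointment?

May 8, 2028

The spacing grows by 1 each time: 6, 7, 8, 9, 10, 11 days.
Next gap: 12 days. April 26, 2028 + 12 days = May 8, 2028.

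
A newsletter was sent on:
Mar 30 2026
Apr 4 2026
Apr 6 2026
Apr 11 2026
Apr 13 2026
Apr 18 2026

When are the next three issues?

Apr 20 2026, Apr 25 2026, Apr 27 2026

The gap pattern 5, 2, 5, 2, 5 repeats every 2 events.
These are the Mondays and Saturdays of each week.
Next Monday: Apr 20 2026.
Next Saturday: Apr 25 2026.
The following Monday is Apr 27 2026.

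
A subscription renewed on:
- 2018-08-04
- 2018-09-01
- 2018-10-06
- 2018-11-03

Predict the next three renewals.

All dates are Saturdays, 28, 35, 28 days apart.
Specifically, the 1st Saturday of each month.
December 2018 — 1st Saturday is 2018-12-01.
January 2019 — 1st Saturday is 2019-01-05.
February 2019 — 1st Saturday is 2019-02-02.

2018-12-01, 2019-01-05, 2019-02-02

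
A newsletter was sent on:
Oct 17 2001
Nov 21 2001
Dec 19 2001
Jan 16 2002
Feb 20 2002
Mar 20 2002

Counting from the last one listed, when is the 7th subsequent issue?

Oct 16 2002

Gaps: 35, 28, 28, 35, 28 days — a mix of 28 and 35. Every date is a Wednesday.
Each is the 3rd Wednesday of its month.
3rd Wednesday of April 2002: Apr 17 2002.
3rd Wednesday of May 2002: May 15 2002.
3rd Wednesday of June 2002: Jun 19 2002.
3rd Wednesday of July 2002: Jul 17 2002.
August 2002 — 3rd Wednesday is Aug 21 2002.
3rd Wednesday of September 2002: Sep 18 2002.
3rd Wednesday of October 2002: Oct 16 2002.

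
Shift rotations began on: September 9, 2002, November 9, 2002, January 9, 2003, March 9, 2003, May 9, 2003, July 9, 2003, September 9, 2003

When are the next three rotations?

Gaps: 61, 61, 59, 61, 61, 62 days — not constant. Every event is on the 9th of the month.
Pattern: the 9th of every 2 months.
November 2003: November 9, 2003.
Next: January 2004 → January 9, 2004.
Next: March 2004 → March 9, 2004.

November 9, 2003; January 9, 2004; March 9, 2004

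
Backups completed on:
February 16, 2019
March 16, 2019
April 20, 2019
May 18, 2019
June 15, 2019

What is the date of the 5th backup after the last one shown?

November 16, 2019

All dates are Saturdays, 28, 35, 28, 28 days apart.
Specifically, the 3rd Saturday of each month.
July 2019 — 3rd Saturday is July 20, 2019.
3rd Saturday of August 2019: August 17, 2019.
3rd Saturday of September 2019: September 21, 2019.
3rd Saturday of October 2019: October 19, 2019.
3rd Saturday of November 2019: November 16, 2019.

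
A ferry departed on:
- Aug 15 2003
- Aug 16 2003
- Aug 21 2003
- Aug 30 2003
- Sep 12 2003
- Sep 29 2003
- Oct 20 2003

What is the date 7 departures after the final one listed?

Jul 5 2004

The spacing grows by 4 each time: 1, 5, 9, 13, 17, 21 days.
Next gap: 25 days. Oct 20 2003 + 25 days = Nov 14 2003.
Next gap: 29 days. Nov 14 2003 + 29 days = Dec 13 2003.
Next gap: 33 days. Dec 13 2003 + 33 days = Jan 15 2004.
Next gap: 37 days. Jan 15 2004 + 37 days = Feb 21 2004.
Next gap: 41 days. Feb 21 2004 + 41 days = Apr 2 2004.
Next gap: 45 days. Apr 2 2004 + 45 days = May 17 2004.
Next gap: 49 days. May 17 2004 + 49 days = Jul 5 2004.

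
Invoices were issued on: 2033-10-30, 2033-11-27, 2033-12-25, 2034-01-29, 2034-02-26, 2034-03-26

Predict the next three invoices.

All Sundays; the gaps (28, 28, 35, 28, 28) vary with month length.
This is the last Sunday of each month.
Last Sunday of April 2034: 2034-04-30.
May 2034 ends with Sunday 2034-05-28.
June 2034 ends with Sunday 2034-06-25.

2034-04-30, 2034-05-28, 2034-06-25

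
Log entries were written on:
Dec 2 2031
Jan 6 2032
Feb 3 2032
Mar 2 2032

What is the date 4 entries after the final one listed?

Jul 6 2032

All dates are Tuesdays, 35, 28, 28 days apart.
Specifically, the 1st Tuesday of each month.
1st Tuesday of April 2032: Apr 6 2032.
1st Tuesday of May 2032: May 4 2032.
June 2032 — 1st Tuesday is Jun 1 2032.
1st Tuesday of July 2032: Jul 6 2032.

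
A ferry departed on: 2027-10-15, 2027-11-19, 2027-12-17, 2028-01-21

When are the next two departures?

These are Fridays at 28- or 35-day spacing (35, 28, 35).
The pattern: 3rd Friday of the month.
3rd Friday of February 2028: 2028-02-18.
March 2028 — 3rd Friday is 2028-03-17.

2028-02-18, 2028-03-17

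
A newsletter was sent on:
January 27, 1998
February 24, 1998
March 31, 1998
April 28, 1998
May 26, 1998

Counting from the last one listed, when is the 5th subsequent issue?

October 27, 1998

All Tuesdays; the gaps (28, 35, 28, 28) vary with month length.
This is the last Tuesday of each month.
Last Tuesday of June 1998: June 30, 1998.
July 1998 ends with Tuesday July 28, 1998.
Last Tuesday of August 1998: August 25, 1998.
September 1998 ends with Tuesday September 29, 1998.
Last Tuesday of October 1998: October 27, 1998.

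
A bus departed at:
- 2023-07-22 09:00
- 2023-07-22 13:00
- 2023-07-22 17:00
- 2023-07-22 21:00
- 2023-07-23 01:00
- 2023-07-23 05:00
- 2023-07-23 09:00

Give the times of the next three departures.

Spacing: 4, 4, 4, 4, 4, 4 h — constant 4 h.
2023-07-23 09:00 + 4 h = 2023-07-23 13:00.
2023-07-23 13:00 + 4 h = 2023-07-23 17:00.
2023-07-23 17:00 + 4 h = 2023-07-23 21:00.

2023-07-23 13:00, 2023-07-23 17:00, 2023-07-23 21:00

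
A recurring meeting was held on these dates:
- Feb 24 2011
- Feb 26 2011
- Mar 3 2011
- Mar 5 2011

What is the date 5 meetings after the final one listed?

Mar 24 2011

Every event lands on a Thursday or Saturday (gaps cycle 2, 5, 2).
So the schedule is: every Thursday and Saturday.
The following Thursday is Mar 10 2011.
Next Saturday: Mar 12 2011.
The following Thursday is Mar 17 2011.
The following Saturday is Mar 19 2011.
The following Thursday is Mar 24 2011.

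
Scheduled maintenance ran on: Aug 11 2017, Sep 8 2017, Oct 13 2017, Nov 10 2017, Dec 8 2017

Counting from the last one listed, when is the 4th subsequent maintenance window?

Apr 13 2018

Gaps: 28, 35, 28, 28 days — a mix of 28 and 35. Every date is a Friday.
Each is the 2nd Friday of its month.
2nd Friday of January 2018: Jan 12 2018.
February 2018 — 2nd Friday is Feb 9 2018.
2nd Friday of March 2018: Mar 9 2018.
2nd Friday of April 2018: Apr 13 2018.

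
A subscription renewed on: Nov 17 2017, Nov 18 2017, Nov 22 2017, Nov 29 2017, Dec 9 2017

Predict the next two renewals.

Dec 22 2017, Jan 7 2018

The spacing grows by 3 each time: 1, 4, 7, 10 days.
Next gap: 13 days. Dec 9 2017 + 13 days = Dec 22 2017.
Next gap: 16 days. Dec 22 2017 + 16 days = Jan 7 2018.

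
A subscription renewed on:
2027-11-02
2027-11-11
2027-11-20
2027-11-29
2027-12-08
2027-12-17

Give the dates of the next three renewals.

2027-12-26, 2028-01-04, 2028-01-13

Every event comes 9 days after the last (9, 9, 9, 9, 9).
2027-12-17 + 9 days = 2027-12-26.
2027-12-26 + 9 days = 2028-01-04.
2028-01-04 + 9 days = 2028-01-13.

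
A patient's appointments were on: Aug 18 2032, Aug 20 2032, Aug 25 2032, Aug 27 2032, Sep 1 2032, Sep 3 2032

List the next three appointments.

Every event lands on a Wednesday or Friday (gaps cycle 2, 5, 2, 5, 2).
So the schedule is: every Wednesday and Friday.
Next Wednesday: Sep 8 2032.
The following Friday is Sep 10 2032.
Next Wednesday: Sep 15 2032.

Sep 8 2032, Sep 10 2032, Sep 15 2032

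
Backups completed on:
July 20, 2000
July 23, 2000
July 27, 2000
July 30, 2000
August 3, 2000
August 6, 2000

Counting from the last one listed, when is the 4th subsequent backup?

August 20, 2000

Every event lands on a Thursday or Sunday (gaps cycle 3, 4, 3, 4, 3).
So the schedule is: every Thursday and Sunday.
The following Thursday is August 10, 2000.
Next Sunday: August 13, 2000.
Next Thursday: August 17, 2000.
The following Sunday is August 20, 2000.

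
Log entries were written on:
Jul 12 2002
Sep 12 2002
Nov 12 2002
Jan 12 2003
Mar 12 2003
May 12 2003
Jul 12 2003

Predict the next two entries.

Gaps: 62, 61, 61, 59, 61, 61 days — not constant. Every event is on the 12th of the month.
Pattern: the 12th of every 2 months.
September 2003: Sep 12 2003.
Next: November 2003 → Nov 12 2003.

Sep 12 2003, Nov 12 2003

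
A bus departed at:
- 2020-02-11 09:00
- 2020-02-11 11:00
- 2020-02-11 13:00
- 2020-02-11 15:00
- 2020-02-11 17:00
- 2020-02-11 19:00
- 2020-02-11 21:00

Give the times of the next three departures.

2020-02-11 23:00, 2020-02-12 01:00, 2020-02-12 03:00

Gaps: 2, 2, 2, 2, 2, 2 hours — each event is 2 hours after the previous one.
2020-02-11 21:00 + 2 h = 2020-02-11 23:00.
2020-02-11 23:00 + 2 h = 2020-02-12 01:00.
2020-02-12 01:00 + 2 h = 2020-02-12 03:00.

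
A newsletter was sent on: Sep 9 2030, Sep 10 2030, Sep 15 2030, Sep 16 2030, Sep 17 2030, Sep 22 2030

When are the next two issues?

Sep 23 2030, Sep 24 2030

Every event lands on a Monday or Tuesday or Sunday (gaps cycle 1, 5, 1, 1, 5).
So the schedule is: every Monday, Tuesday and Sunday.
Next Monday: Sep 23 2030.
The following Tuesday is Sep 24 2030.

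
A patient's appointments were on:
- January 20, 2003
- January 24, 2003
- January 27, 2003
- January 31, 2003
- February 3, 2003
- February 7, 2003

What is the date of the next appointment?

Gaps: 4, 3, 4, 3, 4 days — not constant, but cyclic with period 2.
The events fall on every Monday and Friday.
The following Monday is February 10, 2003.

February 10, 2003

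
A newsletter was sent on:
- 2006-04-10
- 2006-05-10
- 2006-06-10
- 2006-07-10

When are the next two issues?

Each date is the 10th; the gaps (30, 31, 30) track the month lengths.
The rule is the 10th of each month.
August 2006: 2006-08-10.
September 2006: 2006-09-10.

2006-08-10, 2006-09-10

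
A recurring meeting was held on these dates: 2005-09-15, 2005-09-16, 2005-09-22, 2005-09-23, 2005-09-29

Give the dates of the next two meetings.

Gaps: 1, 6, 1, 6 days — not constant, but cyclic with period 2.
The events fall on every Thursday and Friday.
The following Friday is 2005-09-30.
Next Thursday: 2005-10-06.

2005-09-30, 2005-10-06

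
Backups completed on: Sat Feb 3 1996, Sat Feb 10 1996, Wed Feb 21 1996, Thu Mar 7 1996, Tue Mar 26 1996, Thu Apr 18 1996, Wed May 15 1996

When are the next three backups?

Sat Jun 15 1996, Sat Jul 20 1996, Wed Aug 28 1996

The spacing grows by 4 each time: 7, 11, 15, 19, 23, 27 days.
Next gap: 31 days. Wed May 15 1996 + 31 days = Sat Jun 15 1996.
Next gap: 35 days. Sat Jun 15 1996 + 35 days = Sat Jul 20 1996.
Next gap: 39 days. Sat Jul 20 1996 + 39 days = Wed Aug 28 1996.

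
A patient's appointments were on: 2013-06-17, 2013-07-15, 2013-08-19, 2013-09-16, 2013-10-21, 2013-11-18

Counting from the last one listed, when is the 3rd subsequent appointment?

All dates are Mondays, 28, 35, 28, 35, 28 days apart.
Specifically, the 3rd Monday of each month.
December 2013 — 3rd Monday is 2013-12-16.
January 2014 — 3rd Monday is 2014-01-20.
February 2014 — 3rd Monday is 2014-02-17.

2014-02-17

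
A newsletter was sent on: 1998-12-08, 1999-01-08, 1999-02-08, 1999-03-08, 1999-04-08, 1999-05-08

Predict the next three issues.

1999-06-08, 1999-07-08, 1999-08-08

The day-of-month is always 8 (31, 31, 28, 31, 30 days between events).
So this recurs on the 8th of each month.
June 1999: 1999-06-08.
Next: July 1999 → 1999-07-08.
August 1999: 1999-08-08.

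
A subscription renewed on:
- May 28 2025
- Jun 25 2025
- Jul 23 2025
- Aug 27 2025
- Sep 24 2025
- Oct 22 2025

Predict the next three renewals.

These are Wednesdays at 28- or 35-day spacing (28, 28, 35, 28, 28).
The pattern: 4th Wednesday of the month.
4th Wednesday of November 2025: Nov 26 2025.
December 2025 — 4th Wednesday is Dec 24 2025.
4th Wednesday of January 2026: Jan 28 2026.

Nov 26 2025, Dec 24 2025, Jan 28 2026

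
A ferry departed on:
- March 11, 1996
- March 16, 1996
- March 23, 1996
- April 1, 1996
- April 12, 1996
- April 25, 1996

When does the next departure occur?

Intervals are 5, 7, 9, 11, 13 days — an arithmetic progression with common difference 2.
Next gap: 15 days. April 25, 1996 + 15 days = May 10, 1996.

May 10, 1996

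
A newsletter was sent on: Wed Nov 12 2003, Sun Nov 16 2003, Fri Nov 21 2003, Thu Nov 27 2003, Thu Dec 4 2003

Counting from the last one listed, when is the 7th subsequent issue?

Intervals are 4, 5, 6, 7 days — an arithmetic progression with common difference 1.
Next gap: 8 days. Thu Dec 4 2003 + 8 days = Fri Dec 12 2003.
Next gap: 9 days. Fri Dec 12 2003 + 9 days = Sun Dec 21 2003.
Next gap: 10 days. Sun Dec 21 2003 + 10 days = Wed Dec 31 2003.
Next gap: 11 days. Wed Dec 31 2003 + 11 days = Sun Jan 11 2004.
Next gap: 12 days. Sun Jan 11 2004 + 12 days = Fri Jan 23 2004.
Next gap: 13 days. Fri Jan 23 2004 + 13 days = Thu Feb 5 2004.
Next gap: 14 days. Thu Feb 5 2004 + 14 days = Thu Feb 19 2004.

Thu Feb 19 2004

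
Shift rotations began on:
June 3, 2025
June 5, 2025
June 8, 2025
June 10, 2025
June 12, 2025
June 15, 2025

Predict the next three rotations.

Gaps: 2, 3, 2, 2, 3 days — not constant, but cyclic with period 3.
The events fall on every Tuesday, Thursday and Sunday.
The following Tuesday is June 17, 2025.
The following Thursday is June 19, 2025.
Next Sunday: June 22, 2025.

June 17, 2025; June 19, 2025; June 22, 2025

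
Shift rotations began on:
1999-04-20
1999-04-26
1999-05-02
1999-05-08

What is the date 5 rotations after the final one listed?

1999-06-07

Every event comes 6 days after the last (6, 6, 6).
1999-05-08 + 6 days = 1999-05-14.
1999-05-14 + 6 days = 1999-05-20.
1999-05-20 + 6 days = 1999-05-26.
1999-05-26 + 6 days = 1999-06-01.
1999-06-01 + 6 days = 1999-06-07.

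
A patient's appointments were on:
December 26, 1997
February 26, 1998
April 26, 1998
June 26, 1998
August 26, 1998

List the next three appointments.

The day-of-month is always 26 (62, 59, 61, 61 days between events).
So this recurs on the 26th of every 2 months.
October 1998: October 26, 1998.
December 1998: December 26, 1998.
February 1999: February 26, 1999.

October 26, 1998; December 26, 1998; February 26, 1999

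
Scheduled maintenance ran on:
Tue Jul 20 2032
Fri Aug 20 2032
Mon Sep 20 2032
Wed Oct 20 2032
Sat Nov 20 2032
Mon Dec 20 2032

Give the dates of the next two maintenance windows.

Thu Jan 20 2033, Sun Feb 20 2033

The day-of-month is always 20 (31, 31, 30, 31, 30 days between events).
So this recurs on the 20th of each month.
Next: January 2033 → Thu Jan 20 2033.
February 2033: Sun Feb 20 2033.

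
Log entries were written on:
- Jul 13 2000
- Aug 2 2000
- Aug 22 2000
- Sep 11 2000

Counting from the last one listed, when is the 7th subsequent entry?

Jan 29 2001

The spacing is 20, 20, 20 days — always 20 days.
Sep 11 2000 + 20 days = Oct 1 2000.
Oct 1 2000 + 20 days = Oct 21 2000.
Oct 21 2000 + 20 days = Nov 10 2000.
Nov 10 2000 + 20 days = Nov 30 2000.
Nov 30 2000 + 20 days = Dec 20 2000.
Dec 20 2000 + 20 days = Jan 9 2001.
Jan 9 2001 + 20 days = Jan 29 2001.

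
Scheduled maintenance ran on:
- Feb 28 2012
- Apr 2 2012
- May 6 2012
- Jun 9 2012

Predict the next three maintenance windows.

Jul 13 2012, Aug 16 2012, Sep 19 2012

The spacing is 34, 34, 34 days — always 34 days.
Jun 9 2012 + 34 days = Jul 13 2012.
Jul 13 2012 + 34 days = Aug 16 2012.
Aug 16 2012 + 34 days = Sep 19 2012.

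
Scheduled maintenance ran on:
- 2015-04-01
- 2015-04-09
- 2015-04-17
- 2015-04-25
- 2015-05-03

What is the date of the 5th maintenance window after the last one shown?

2015-06-12

Gaps between consecutive events: 8, 8, 8, 8 days — a constant 8-day interval.
2015-05-03 + 8 days = 2015-05-11.
2015-05-11 + 8 days = 2015-05-19.
2015-05-19 + 8 days = 2015-05-27.
2015-05-27 + 8 days = 2015-06-04.
2015-06-04 + 8 days = 2015-06-12.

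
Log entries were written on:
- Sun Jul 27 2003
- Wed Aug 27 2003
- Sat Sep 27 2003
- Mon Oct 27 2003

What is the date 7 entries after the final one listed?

Each date is the 27th; the gaps (31, 31, 30) track the month lengths.
The rule is the 27th of each month.
Next: November 2003 → Thu Nov 27 2003.
December 2003: Sat Dec 27 2003.
January 2004: Tue Jan 27 2004.
Next: February 2004 → Fri Feb 27 2004.
March 2004: Sat Mar 27 2004.
April 2004: Tue Apr 27 2004.
Next: May 2004 → Thu May 27 2004.

Thu May 27 2004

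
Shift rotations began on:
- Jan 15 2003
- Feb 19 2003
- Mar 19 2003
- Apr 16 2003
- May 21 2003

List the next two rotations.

Jun 18 2003, Jul 16 2003

These are Wednesdays at 28- or 35-day spacing (35, 28, 28, 35).
The pattern: 3rd Wednesday of the month.
3rd Wednesday of June 2003: Jun 18 2003.
3rd Wednesday of July 2003: Jul 16 2003.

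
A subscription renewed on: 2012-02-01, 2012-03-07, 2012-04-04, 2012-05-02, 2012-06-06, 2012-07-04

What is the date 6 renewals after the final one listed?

Gaps: 35, 28, 28, 35, 28 days — a mix of 28 and 35. Every date is a Wednesday.
Each is the 1st Wednesday of its month.
August 2012 — 1st Wednesday is 2012-08-01.
September 2012 — 1st Wednesday is 2012-09-05.
October 2012 — 1st Wednesday is 2012-10-03.
1st Wednesday of November 2012: 2012-11-07.
1st Wednesday of December 2012: 2012-12-05.
1st Wednesday of January 2013: 2013-01-02.

2013-01-02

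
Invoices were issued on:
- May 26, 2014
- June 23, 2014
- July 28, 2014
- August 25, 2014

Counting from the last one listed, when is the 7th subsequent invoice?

Gaps: 28, 35, 28 days — a mix of 28 and 35. Every date is a Monday.
Each is the 4th Monday of its month.
4th Monday of September 2014: September 22, 2014.
October 2014 — 4th Monday is October 27, 2014.
4th Monday of November 2014: November 24, 2014.
December 2014 — 4th Monday is December 22, 2014.
4th Monday of January 2015: January 26, 2015.
4th Monday of February 2015: February 23, 2015.
March 2015 — 4th Monday is March 23, 2015.

March 23, 2015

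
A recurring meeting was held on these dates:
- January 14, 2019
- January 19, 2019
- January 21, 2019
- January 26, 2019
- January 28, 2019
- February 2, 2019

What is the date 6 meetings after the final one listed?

Every event lands on a Monday or Saturday (gaps cycle 5, 2, 5, 2, 5).
So the schedule is: every Monday and Saturday.
Next Monday: February 4, 2019.
Next Saturday: February 9, 2019.
The following Monday is February 11, 2019.
The following Saturday is February 16, 2019.
The following Monday is February 18, 2019.
Next Saturday: February 23, 2019.

February 23, 2019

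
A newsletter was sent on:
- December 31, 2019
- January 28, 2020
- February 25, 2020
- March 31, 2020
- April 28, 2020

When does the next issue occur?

May 26, 2020

These are Tuesdays with 28, 28, 35, 28-day gaps.
Each is the final Tuesday of its month — December 31, 2019 is past the 28th, so '4th Tuesday' doesn't fit.
Last Tuesday of May 2020: May 26, 2020.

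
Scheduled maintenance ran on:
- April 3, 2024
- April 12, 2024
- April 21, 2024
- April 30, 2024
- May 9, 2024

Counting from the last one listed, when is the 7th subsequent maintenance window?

Every event comes 9 days after the last (9, 9, 9, 9).
May 9, 2024 + 9 days = May 18, 2024.
May 18, 2024 + 9 days = May 27, 2024.
May 27, 2024 + 9 days = June 5, 2024.
June 5, 2024 + 9 days = June 14, 2024.
June 14, 2024 + 9 days = June 23, 2024.
June 23, 2024 + 9 days = July 2, 2024.
July 2, 2024 + 9 days = July 11, 2024.

July 11, 2024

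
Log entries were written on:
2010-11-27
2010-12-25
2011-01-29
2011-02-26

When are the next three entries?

2011-03-26, 2011-04-30, 2011-05-28

All Saturdays; the gaps (28, 35, 28) vary with month length.
This is the last Saturday of each month.
Last Saturday of March 2011: 2011-03-26.
April 2011 ends with Saturday 2011-04-30.
Last Saturday of May 2011: 2011-05-28.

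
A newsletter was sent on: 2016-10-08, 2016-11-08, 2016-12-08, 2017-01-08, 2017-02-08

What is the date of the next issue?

2017-03-08

Each date is the 8th; the gaps (31, 30, 31, 31) track the month lengths.
The rule is the 8th of each month.
Next: March 2017 → 2017-03-08.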